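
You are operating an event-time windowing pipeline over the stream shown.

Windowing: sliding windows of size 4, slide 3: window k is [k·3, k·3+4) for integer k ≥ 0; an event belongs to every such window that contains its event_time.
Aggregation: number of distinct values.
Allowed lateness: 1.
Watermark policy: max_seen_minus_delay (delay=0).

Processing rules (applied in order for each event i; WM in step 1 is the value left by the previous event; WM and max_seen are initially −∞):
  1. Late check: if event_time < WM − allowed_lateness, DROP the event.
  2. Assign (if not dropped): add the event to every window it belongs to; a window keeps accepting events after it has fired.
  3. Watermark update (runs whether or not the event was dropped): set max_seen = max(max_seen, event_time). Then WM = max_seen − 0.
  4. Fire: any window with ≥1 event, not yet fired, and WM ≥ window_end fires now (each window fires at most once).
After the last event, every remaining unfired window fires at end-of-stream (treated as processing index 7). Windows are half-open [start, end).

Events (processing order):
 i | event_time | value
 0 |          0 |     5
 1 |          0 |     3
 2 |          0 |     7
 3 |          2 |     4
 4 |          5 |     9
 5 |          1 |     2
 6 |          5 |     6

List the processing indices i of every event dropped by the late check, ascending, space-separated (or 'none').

5

i=0 t=0 v=5: → [0,4); WM=0
i=1 t=0 v=3: → [0,4); WM=0
i=2 t=0 v=7: → [0,4); WM=0
i=3 t=2 v=4: → [0,4); WM=2
i=4 t=5 v=9: → [3,7); WM=5; [0,4) fires=4
i=5 t=1 v=2: DROP (t<5-1); WM=5
i=6 t=5 v=6: → [3,7); WM=5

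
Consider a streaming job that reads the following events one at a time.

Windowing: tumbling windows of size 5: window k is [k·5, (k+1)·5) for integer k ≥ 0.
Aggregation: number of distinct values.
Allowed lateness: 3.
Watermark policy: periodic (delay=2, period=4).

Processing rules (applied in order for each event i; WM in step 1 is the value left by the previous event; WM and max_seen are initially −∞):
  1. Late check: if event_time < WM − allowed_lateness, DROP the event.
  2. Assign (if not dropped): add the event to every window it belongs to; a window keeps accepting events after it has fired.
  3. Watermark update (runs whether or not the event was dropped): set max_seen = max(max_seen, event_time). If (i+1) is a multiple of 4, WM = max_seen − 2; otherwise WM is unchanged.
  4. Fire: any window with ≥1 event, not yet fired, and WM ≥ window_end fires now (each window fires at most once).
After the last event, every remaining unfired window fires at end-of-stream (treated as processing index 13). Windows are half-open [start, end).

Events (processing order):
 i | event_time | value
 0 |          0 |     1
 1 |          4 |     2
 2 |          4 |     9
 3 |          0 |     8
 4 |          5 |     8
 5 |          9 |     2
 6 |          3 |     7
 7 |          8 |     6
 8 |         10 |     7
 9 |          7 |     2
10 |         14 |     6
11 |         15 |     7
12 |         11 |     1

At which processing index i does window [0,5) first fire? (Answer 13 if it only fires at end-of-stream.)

7

i=0 t=0 v=1: → [0,5); WM=−∞
i=1 t=4 v=2: → [0,5); WM=−∞
i=2 t=4 v=9: → [0,5); WM=−∞
i=3 t=0 v=8: → [0,5); WM=2
i=4 t=5 v=8: → [5,10); WM=2
i=5 t=9 v=2: → [5,10); WM=2
i=6 t=3 v=7: → [0,5); WM=2
i=7 t=8 v=6: → [5,10); WM=7; [0,5) fires=5
i=8 t=10 v=7: → [10,15); WM=7
i=9 t=7 v=2: → [5,10); WM=7
i=10 t=14 v=6: → [10,15); WM=7
i=11 t=15 v=7: → [15,20); WM=13; [5,10) fires=3
i=12 t=11 v=1: → [10,15); WM=13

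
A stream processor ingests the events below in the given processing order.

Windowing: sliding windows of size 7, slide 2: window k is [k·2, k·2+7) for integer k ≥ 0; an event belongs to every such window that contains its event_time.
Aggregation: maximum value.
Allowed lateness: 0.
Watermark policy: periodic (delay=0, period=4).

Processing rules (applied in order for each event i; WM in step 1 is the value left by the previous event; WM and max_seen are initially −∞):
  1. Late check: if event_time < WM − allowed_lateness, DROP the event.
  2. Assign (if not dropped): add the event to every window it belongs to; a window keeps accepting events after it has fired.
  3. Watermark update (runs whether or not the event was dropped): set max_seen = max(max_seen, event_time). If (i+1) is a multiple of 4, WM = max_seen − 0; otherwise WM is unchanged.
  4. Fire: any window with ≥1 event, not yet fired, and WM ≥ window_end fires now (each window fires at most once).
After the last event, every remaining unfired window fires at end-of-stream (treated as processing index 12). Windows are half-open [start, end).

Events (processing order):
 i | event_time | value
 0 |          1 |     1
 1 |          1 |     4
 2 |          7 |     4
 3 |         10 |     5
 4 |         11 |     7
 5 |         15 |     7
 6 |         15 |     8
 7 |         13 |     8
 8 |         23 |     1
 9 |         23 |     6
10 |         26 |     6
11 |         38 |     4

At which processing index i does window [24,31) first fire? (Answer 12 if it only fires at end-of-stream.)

i=0 t=1 v=1: → [0,7); WM=−∞
i=1 t=1 v=4: → [0,7); WM=−∞
i=2 t=7 v=4: → [6,13),[4,11),[2,9); WM=−∞
i=3 t=10 v=5: → [10,17),[8,15),[6,13),[4,11); WM=10; [0,7) fires=4 [2,9) fires=4
i=4 t=11 v=7: → [10,17),[8,15),[6,13); WM=10
i=5 t=15 v=7: → [14,21),[12,19),[10,17); WM=10
i=6 t=15 v=8: → [14,21),[12,19),[10,17); WM=10
i=7 t=13 v=8: → [12,19),[10,17),[8,15); WM=15; [4,11) fires=5 [6,13) fires=7 [8,15) fires=8
i=8 t=23 v=1: → [22,29),[20,27),[18,25); WM=15
i=9 t=23 v=6: → [22,29),[20,27),[18,25); WM=15
i=10 t=26 v=6: → [26,33),[24,31),[22,29),[20,27); WM=15
i=11 t=38 v=4: → [38,45),[36,43),[34,41),[32,39); WM=38; [10,17) fires=8 [12,19) fires=8 [14,21) fires=8 [18,25) fires=6 [20,27) fires=6 [22,29) fires=6 [24,31) fires=6 [26,33) fires=6

11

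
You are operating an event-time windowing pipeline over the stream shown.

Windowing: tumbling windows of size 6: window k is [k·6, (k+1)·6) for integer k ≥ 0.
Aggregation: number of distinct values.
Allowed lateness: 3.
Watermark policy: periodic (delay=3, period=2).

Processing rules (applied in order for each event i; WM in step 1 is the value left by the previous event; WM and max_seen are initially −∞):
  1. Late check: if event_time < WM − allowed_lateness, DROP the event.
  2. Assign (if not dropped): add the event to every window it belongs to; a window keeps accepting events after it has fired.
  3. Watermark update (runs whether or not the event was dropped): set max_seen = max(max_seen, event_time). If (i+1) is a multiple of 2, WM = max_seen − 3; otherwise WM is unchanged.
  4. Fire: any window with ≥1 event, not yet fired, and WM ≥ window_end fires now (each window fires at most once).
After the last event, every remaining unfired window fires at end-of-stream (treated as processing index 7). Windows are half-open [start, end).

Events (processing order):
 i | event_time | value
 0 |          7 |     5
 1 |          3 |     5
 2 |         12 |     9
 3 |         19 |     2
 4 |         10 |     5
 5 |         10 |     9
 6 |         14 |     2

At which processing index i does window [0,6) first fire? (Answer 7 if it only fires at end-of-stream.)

i=0 t=7 v=5: → [6,12); WM=−∞
i=1 t=3 v=5: → [0,6); WM=4
i=2 t=12 v=9: → [12,18); WM=4
i=3 t=19 v=2: → [18,24); WM=16; [0,6) fires=1 [6,12) fires=1
i=4 t=10 v=5: DROP (t<16-3); WM=16
i=5 t=10 v=9: DROP (t<16-3); WM=16
i=6 t=14 v=2: → [12,18); WM=16

3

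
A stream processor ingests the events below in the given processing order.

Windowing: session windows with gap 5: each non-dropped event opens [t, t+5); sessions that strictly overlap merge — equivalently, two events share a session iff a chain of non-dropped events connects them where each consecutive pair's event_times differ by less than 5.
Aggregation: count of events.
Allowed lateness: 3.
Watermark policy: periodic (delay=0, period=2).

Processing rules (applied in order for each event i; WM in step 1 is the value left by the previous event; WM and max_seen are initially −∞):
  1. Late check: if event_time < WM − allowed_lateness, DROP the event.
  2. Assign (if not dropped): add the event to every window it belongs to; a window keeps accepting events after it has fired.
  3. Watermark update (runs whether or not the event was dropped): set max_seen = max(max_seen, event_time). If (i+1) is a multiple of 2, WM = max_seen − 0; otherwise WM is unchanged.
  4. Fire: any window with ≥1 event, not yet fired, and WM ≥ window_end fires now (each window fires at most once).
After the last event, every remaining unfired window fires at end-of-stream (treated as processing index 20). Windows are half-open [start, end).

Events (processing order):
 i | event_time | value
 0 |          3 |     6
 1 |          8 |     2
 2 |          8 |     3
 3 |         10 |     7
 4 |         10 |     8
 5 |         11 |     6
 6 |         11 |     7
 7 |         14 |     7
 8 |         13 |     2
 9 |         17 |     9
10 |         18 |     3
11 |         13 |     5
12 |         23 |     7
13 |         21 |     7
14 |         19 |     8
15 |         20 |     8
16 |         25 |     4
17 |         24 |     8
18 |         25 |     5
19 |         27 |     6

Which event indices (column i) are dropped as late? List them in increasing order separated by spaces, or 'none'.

11 14

i=0 t=3 v=6: → [3,8); WM=−∞
i=1 t=8 v=2: → [8,13); WM=8
i=2 t=8 v=3: → [8,13); WM=8
i=3 t=10 v=7: → [8,15); WM=10
i=4 t=10 v=8: → [8,15); WM=10
i=5 t=11 v=6: → [8,16); WM=11
i=6 t=11 v=7: → [8,16); WM=11
i=7 t=14 v=7: → [8,19); WM=14
i=8 t=13 v=2: → [8,19); WM=14
i=9 t=17 v=9: → [8,22); WM=17
i=10 t=18 v=3: → [8,23); WM=17
i=11 t=13 v=5: DROP (t<17-3); WM=18
i=12 t=23 v=7: → [23,28); WM=18
i=13 t=21 v=7: → [8,28); WM=23
i=14 t=19 v=8: DROP (t<23-3); WM=23
i=15 t=20 v=8: → [8,28); WM=23
i=16 t=25 v=4: → [8,30); WM=23
i=17 t=24 v=8: → [8,30); WM=25
i=18 t=25 v=5: → [8,30); WM=25
i=19 t=27 v=6: → [8,32); WM=27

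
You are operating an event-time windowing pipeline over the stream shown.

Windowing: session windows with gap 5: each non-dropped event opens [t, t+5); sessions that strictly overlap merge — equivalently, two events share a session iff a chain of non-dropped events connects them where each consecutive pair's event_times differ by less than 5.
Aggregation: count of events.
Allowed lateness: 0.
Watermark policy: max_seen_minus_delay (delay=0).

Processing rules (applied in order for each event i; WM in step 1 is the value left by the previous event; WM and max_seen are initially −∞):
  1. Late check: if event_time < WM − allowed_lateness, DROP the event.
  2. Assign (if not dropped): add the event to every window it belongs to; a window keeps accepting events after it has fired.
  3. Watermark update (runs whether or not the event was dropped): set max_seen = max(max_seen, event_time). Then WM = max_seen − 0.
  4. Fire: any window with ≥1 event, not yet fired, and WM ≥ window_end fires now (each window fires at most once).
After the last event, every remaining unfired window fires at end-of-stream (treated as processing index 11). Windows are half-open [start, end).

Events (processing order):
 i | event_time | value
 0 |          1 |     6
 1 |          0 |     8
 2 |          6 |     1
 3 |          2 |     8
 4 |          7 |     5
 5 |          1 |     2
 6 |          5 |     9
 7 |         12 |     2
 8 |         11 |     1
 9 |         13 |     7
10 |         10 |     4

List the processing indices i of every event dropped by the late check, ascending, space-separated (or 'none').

i=0 t=1 v=6: → [1,6); WM=1
i=1 t=0 v=8: DROP (t<1-0); WM=1
i=2 t=6 v=1: → [6,11); WM=6
i=3 t=2 v=8: DROP (t<6-0); WM=6
i=4 t=7 v=5: → [6,12); WM=7
i=5 t=1 v=2: DROP (t<7-0); WM=7
i=6 t=5 v=9: DROP (t<7-0); WM=7
i=7 t=12 v=2: → [12,17); WM=12
i=8 t=11 v=1: DROP (t<12-0); WM=12
i=9 t=13 v=7: → [12,18); WM=13
i=10 t=10 v=4: DROP (t<13-0); WM=13

1 3 5 6 8 10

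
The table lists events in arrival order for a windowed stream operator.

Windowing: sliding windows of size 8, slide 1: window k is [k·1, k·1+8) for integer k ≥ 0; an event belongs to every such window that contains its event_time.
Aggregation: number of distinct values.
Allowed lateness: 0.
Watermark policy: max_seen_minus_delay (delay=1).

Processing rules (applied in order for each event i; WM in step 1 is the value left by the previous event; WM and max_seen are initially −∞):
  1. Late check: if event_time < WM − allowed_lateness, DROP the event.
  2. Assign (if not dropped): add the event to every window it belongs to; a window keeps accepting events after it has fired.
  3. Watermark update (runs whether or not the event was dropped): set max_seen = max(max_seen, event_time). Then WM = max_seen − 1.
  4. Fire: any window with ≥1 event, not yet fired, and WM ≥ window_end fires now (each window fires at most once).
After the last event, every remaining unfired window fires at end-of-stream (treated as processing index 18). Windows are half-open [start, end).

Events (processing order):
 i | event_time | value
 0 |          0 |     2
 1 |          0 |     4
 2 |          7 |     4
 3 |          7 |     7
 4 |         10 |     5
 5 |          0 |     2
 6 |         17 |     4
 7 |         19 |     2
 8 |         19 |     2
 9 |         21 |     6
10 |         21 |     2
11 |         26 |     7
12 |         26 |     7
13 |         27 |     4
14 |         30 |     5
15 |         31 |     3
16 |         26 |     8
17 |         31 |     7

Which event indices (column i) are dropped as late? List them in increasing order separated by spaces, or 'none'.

5 16

i=0 t=0 v=2: → [0,8); WM=-1
i=1 t=0 v=4: → [0,8); WM=-1
i=2 t=7 v=4: → [7,15),[6,14),[5,13),[4,12),[3,11),[2,10),[1,9),[0,8); WM=6
i=3 t=7 v=7: → [7,15),[6,14),[5,13),[4,12),[3,11),[2,10),[1,9),[0,8); WM=6
i=4 t=10 v=5: → [10,18),[9,17),[8,16),[7,15),[6,14),[5,13),[4,12),[3,11); WM=9; [0,8) fires=3 [1,9) fires=2
i=5 t=0 v=2: DROP (t<9-0); WM=9
i=6 t=17 v=4: → [17,25),[16,24),[15,23),[14,22),[13,21),[12,20),[11,19),[10,18); WM=16; [2,10) fires=2 [3,11) fires=3 [4,12) fires=3 [5,13) fires=3 [6,14) fires=3 [7,15) fires=3 [8,16) fires=1
i=7 t=19 v=2: → [19,27),[18,26),[17,25),[16,24),[15,23),[14,22),[13,21),[12,20); WM=18; [9,17) fires=1 [10,18) fires=2
i=8 t=19 v=2: → [19,27),[18,26),[17,25),[16,24),[15,23),[14,22),[13,21),[12,20); WM=18
i=9 t=21 v=6: → [21,29),[20,28),[19,27),[18,26),[17,25),[16,24),[15,23),[14,22); WM=20; [11,19) fires=1 [12,20) fires=2
i=10 t=21 v=2: → [21,29),[20,28),[19,27),[18,26),[17,25),[16,24),[15,23),[14,22); WM=20
i=11 t=26 v=7: → [26,34),[25,33),[24,32),[23,31),[22,30),[21,29),[20,28),[19,27); WM=25; [13,21) fires=2 [14,22) fires=3 [15,23) fires=3 [16,24) fires=3 [17,25) fires=3
i=12 t=26 v=7: → [26,34),[25,33),[24,32),[23,31),[22,30),[21,29),[20,28),[19,27); WM=25
i=13 t=27 v=4: → [27,35),[26,34),[25,33),[24,32),[23,31),[22,30),[21,29),[20,28); WM=26; [18,26) fires=2
i=14 t=30 v=5: → [30,38),[29,37),[28,36),[27,35),[26,34),[25,33),[24,32),[23,31); WM=29; [19,27) fires=3 [20,28) fires=4 [21,29) fires=4
i=15 t=31 v=3: → [31,39),[30,38),[29,37),[28,36),[27,35),[26,34),[25,33),[24,32); WM=30; [22,30) fires=2
i=16 t=26 v=8: DROP (t<30-0); WM=30
i=17 t=31 v=7: → [31,39),[30,38),[29,37),[28,36),[27,35),[26,34),[25,33),[24,32); WM=30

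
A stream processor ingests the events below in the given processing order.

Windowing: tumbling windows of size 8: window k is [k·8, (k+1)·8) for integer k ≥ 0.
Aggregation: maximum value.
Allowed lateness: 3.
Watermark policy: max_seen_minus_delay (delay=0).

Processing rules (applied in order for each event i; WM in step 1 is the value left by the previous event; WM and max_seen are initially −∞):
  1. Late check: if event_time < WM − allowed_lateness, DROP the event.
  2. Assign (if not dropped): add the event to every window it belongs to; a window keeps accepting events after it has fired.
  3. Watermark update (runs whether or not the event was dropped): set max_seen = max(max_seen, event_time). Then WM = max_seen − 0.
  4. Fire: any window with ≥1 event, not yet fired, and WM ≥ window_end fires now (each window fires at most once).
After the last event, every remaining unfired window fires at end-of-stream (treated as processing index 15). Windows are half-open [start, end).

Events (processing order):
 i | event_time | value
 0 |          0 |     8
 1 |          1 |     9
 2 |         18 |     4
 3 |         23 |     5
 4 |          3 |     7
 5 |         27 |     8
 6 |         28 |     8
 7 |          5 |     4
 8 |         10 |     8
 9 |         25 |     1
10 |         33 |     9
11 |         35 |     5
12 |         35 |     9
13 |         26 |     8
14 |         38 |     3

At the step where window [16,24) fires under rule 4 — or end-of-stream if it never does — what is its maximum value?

5

i=0 t=0 v=8: → [0,8); WM=0
i=1 t=1 v=9: → [0,8); WM=1
i=2 t=18 v=4: → [16,24); WM=18; [0,8) fires=9
i=3 t=23 v=5: → [16,24); WM=23
i=4 t=3 v=7: DROP (t<23-3); WM=23
i=5 t=27 v=8: → [24,32); WM=27; [16,24) fires=5
i=6 t=28 v=8: → [24,32); WM=28
i=7 t=5 v=4: DROP (t<28-3); WM=28
i=8 t=10 v=8: DROP (t<28-3); WM=28
i=9 t=25 v=1: → [24,32); WM=28
i=10 t=33 v=9: → [32,40); WM=33; [24,32) fires=8
i=11 t=35 v=5: → [32,40); WM=35
i=12 t=35 v=9: → [32,40); WM=35
i=13 t=26 v=8: DROP (t<35-3); WM=35
i=14 t=38 v=3: → [32,40); WM=38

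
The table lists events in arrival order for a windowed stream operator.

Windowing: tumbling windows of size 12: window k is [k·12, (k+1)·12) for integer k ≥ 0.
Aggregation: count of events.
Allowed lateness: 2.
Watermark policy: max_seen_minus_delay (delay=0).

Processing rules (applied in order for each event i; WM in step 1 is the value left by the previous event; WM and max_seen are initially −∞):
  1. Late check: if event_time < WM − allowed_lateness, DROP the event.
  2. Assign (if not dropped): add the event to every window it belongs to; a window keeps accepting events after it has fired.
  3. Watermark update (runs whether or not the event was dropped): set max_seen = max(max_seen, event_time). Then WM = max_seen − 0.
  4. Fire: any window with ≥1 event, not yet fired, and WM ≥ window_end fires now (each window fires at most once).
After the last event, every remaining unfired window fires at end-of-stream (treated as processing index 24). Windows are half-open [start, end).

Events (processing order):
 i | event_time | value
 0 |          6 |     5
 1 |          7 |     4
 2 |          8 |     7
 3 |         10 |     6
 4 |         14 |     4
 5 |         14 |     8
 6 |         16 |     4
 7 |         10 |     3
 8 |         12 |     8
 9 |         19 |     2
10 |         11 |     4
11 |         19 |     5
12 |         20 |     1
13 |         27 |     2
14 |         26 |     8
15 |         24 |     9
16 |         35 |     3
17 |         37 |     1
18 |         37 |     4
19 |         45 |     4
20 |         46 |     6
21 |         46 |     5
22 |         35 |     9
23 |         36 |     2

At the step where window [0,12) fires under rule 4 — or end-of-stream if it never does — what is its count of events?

4

i=0 t=6 v=5: → [0,12); WM=6
i=1 t=7 v=4: → [0,12); WM=7
i=2 t=8 v=7: → [0,12); WM=8
i=3 t=10 v=6: → [0,12); WM=10
i=4 t=14 v=4: → [12,24); WM=14; [0,12) fires=4
i=5 t=14 v=8: → [12,24); WM=14
i=6 t=16 v=4: → [12,24); WM=16
i=7 t=10 v=3: DROP (t<16-2); WM=16
i=8 t=12 v=8: DROP (t<16-2); WM=16
i=9 t=19 v=2: → [12,24); WM=19
i=10 t=11 v=4: DROP (t<19-2); WM=19
i=11 t=19 v=5: → [12,24); WM=19
i=12 t=20 v=1: → [12,24); WM=20
i=13 t=27 v=2: → [24,36); WM=27; [12,24) fires=6
i=14 t=26 v=8: → [24,36); WM=27
i=15 t=24 v=9: DROP (t<27-2); WM=27
i=16 t=35 v=3: → [24,36); WM=35
i=17 t=37 v=1: → [36,48); WM=37; [24,36) fires=3
i=18 t=37 v=4: → [36,48); WM=37
i=19 t=45 v=4: → [36,48); WM=45
i=20 t=46 v=6: → [36,48); WM=46
i=21 t=46 v=5: → [36,48); WM=46
i=22 t=35 v=9: DROP (t<46-2); WM=46
i=23 t=36 v=2: DROP (t<46-2); WM=46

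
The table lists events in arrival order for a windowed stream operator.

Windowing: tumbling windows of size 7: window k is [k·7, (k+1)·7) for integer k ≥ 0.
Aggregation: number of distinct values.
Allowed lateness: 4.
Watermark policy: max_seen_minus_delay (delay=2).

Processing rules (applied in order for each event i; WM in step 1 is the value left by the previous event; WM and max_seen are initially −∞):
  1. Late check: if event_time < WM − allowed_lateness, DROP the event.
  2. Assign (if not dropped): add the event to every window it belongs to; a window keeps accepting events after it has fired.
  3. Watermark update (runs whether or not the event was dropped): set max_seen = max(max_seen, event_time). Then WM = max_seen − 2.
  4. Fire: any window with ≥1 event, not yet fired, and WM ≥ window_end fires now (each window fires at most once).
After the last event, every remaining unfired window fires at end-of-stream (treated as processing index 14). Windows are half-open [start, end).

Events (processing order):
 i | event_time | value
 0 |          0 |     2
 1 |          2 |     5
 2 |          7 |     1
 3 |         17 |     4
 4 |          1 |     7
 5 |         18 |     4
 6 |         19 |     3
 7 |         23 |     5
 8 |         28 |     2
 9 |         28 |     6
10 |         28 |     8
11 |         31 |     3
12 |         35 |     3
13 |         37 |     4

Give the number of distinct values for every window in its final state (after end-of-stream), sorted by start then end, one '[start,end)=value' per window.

[0,7)=2 [7,14)=1 [14,21)=2 [21,28)=1 [28,35)=4 [35,42)=2

i=0 t=0 v=2: → [0,7); WM=-2
i=1 t=2 v=5: → [0,7); WM=0
i=2 t=7 v=1: → [7,14); WM=5
i=3 t=17 v=4: → [14,21); WM=15; [0,7) fires=2 [7,14) fires=1
i=4 t=1 v=7: DROP (t<15-4); WM=15
i=5 t=18 v=4: → [14,21); WM=16
i=6 t=19 v=3: → [14,21); WM=17
i=7 t=23 v=5: → [21,28); WM=21; [14,21) fires=2
i=8 t=28 v=2: → [28,35); WM=26
i=9 t=28 v=6: → [28,35); WM=26
i=10 t=28 v=8: → [28,35); WM=26
i=11 t=31 v=3: → [28,35); WM=29; [21,28) fires=1
i=12 t=35 v=3: → [35,42); WM=33
i=13 t=37 v=4: → [35,42); WM=35; [28,35) fires=4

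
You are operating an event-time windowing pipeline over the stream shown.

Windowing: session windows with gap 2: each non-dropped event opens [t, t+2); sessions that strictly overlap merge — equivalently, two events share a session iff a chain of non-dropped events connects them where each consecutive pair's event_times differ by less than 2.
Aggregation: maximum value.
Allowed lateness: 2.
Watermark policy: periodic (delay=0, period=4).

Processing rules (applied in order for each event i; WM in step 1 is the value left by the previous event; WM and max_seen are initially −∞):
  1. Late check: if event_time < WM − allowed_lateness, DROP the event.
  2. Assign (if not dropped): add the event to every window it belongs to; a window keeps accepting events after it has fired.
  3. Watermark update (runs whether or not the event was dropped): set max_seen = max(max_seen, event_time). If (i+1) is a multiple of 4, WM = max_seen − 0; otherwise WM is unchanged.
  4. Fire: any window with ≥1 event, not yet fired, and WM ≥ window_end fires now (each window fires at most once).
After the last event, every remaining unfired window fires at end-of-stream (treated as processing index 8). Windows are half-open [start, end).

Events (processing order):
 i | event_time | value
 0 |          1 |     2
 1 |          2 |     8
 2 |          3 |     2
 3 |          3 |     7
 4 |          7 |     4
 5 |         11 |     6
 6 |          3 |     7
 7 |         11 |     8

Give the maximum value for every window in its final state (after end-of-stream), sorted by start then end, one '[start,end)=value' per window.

[1,5)=8 [7,9)=4 [11,13)=8

i=0 t=1 v=2: → [1,3); WM=−∞
i=1 t=2 v=8: → [1,4); WM=−∞
i=2 t=3 v=2: → [1,5); WM=−∞
i=3 t=3 v=7: → [1,5); WM=3
i=4 t=7 v=4: → [7,9); WM=3
i=5 t=11 v=6: → [11,13); WM=3
i=6 t=3 v=7: → [1,5); WM=3
i=7 t=11 v=8: → [11,13); WM=11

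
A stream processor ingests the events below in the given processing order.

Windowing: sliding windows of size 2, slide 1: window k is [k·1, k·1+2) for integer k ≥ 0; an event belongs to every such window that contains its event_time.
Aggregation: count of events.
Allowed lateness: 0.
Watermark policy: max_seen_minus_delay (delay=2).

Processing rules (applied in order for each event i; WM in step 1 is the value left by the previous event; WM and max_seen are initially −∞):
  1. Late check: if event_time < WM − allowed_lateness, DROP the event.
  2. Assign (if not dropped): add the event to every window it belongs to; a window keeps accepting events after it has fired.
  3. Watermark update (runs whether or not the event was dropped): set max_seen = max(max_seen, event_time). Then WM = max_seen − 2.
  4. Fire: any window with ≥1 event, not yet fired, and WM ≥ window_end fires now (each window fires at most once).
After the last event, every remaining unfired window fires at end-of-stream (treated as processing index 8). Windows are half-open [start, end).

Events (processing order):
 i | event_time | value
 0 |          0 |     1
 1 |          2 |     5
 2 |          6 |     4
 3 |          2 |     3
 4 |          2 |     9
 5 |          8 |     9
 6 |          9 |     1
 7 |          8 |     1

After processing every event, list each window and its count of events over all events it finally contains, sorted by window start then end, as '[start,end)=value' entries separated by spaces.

i=0 t=0 v=1: → [0,2); WM=-2
i=1 t=2 v=5: → [2,4),[1,3); WM=0
i=2 t=6 v=4: → [6,8),[5,7); WM=4; [0,2) fires=1 [1,3) fires=1 [2,4) fires=1
i=3 t=2 v=3: DROP (t<4-0); WM=4
i=4 t=2 v=9: DROP (t<4-0); WM=4
i=5 t=8 v=9: → [8,10),[7,9); WM=6
i=6 t=9 v=1: → [9,11),[8,10); WM=7; [5,7) fires=1
i=7 t=8 v=1: → [8,10),[7,9); WM=7

[0,2)=1 [1,3)=1 [2,4)=1 [5,7)=1 [6,8)=1 [7,9)=2 [8,10)=3 [9,11)=1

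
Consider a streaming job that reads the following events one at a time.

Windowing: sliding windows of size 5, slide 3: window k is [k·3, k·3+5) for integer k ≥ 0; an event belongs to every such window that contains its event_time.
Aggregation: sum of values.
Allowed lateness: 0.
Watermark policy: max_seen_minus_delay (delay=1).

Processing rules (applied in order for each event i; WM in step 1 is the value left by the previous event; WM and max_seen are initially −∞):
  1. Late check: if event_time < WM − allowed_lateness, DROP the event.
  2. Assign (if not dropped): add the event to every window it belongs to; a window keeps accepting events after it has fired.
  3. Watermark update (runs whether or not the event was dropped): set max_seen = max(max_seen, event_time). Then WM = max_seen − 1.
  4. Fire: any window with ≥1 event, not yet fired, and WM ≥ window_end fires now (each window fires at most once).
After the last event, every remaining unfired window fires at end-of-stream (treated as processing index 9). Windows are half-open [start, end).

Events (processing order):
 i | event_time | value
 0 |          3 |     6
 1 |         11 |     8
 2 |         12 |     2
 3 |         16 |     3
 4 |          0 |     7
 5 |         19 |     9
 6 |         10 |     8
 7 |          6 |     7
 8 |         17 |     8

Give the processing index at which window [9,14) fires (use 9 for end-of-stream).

i=0 t=3 v=6: → [3,8),[0,5); WM=2
i=1 t=11 v=8: → [9,14); WM=10; [0,5) fires=6 [3,8) fires=6
i=2 t=12 v=2: → [12,17),[9,14); WM=11
i=3 t=16 v=3: → [15,20),[12,17); WM=15; [9,14) fires=10
i=4 t=0 v=7: DROP (t<15-0); WM=15
i=5 t=19 v=9: → [18,23),[15,20); WM=18; [12,17) fires=5
i=6 t=10 v=8: DROP (t<18-0); WM=18
i=7 t=6 v=7: DROP (t<18-0); WM=18
i=8 t=17 v=8: DROP (t<18-0); WM=18

3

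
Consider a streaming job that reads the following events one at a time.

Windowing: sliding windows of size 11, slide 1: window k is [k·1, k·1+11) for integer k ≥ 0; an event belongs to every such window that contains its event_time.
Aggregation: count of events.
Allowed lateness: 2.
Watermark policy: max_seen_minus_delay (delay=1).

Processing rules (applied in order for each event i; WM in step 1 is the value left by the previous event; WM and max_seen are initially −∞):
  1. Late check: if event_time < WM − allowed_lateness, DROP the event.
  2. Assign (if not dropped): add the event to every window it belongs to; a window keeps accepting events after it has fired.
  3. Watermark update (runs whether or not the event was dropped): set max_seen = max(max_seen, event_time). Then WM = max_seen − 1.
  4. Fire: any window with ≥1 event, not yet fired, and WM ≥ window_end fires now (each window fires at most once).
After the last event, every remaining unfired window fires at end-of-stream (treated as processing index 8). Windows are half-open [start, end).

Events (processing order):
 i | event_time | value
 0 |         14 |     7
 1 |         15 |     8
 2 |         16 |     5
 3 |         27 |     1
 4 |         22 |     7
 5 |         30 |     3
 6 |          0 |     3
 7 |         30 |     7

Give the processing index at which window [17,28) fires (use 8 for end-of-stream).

i=0 t=14 v=7: → [14,25),[13,24),[12,23),[11,22),[10,21),[9,20),[8,19),[7,18),[6,17),[5,16),[4,15); WM=13
i=1 t=15 v=8: → [15,26),[14,25),[13,24),[12,23),[11,22),[10,21),[9,20),[8,19),[7,18),[6,17),[5,16); WM=14
i=2 t=16 v=5: → [16,27),[15,26),[14,25),[13,24),[12,23),[11,22),[10,21),[9,20),[8,19),[7,18),[6,17); WM=15; [4,15) fires=1
i=3 t=27 v=1: → [27,38),[26,37),[25,36),[24,35),[23,34),[22,33),[21,32),[20,31),[19,30),[18,29),[17,28); WM=26; [5,16) fires=2 [6,17) fires=3 [7,18) fires=3 [8,19) fires=3 [9,20) fires=3 [10,21) fires=3 [11,22) fires=3 [12,23) fires=3 [13,24) fires=3 [14,25) fires=3 [15,26) fires=2
i=4 t=22 v=7: DROP (t<26-2); WM=26
i=5 t=30 v=3: → [30,41),[29,40),[28,39),[27,38),[26,37),[25,36),[24,35),[23,34),[22,33),[21,32),[20,31); WM=29; [16,27) fires=1 [17,28) fires=1 [18,29) fires=1
i=6 t=0 v=3: DROP (t<29-2); WM=29
i=7 t=30 v=7: → [30,41),[29,40),[28,39),[27,38),[26,37),[25,36),[24,35),[23,34),[22,33),[21,32),[20,31); WM=29

5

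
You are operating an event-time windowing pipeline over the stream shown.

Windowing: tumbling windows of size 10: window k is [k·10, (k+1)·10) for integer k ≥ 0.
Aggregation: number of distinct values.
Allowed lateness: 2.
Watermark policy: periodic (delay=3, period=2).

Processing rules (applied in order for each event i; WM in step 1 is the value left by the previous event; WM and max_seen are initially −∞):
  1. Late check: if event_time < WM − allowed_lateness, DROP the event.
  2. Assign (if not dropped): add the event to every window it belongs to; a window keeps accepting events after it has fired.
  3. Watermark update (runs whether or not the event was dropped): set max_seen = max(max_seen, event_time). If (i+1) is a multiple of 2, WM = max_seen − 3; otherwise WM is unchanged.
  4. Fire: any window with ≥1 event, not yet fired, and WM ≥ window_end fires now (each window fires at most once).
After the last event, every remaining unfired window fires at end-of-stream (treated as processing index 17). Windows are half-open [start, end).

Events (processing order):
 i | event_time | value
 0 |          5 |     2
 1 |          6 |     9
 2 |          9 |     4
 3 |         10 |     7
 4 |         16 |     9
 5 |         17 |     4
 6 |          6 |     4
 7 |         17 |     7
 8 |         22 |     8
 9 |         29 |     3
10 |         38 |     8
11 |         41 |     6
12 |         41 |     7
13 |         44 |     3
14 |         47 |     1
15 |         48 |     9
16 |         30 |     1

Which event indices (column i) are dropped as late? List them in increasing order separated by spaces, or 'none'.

i=0 t=5 v=2: → [0,10); WM=−∞
i=1 t=6 v=9: → [0,10); WM=3
i=2 t=9 v=4: → [0,10); WM=3
i=3 t=10 v=7: → [10,20); WM=7
i=4 t=16 v=9: → [10,20); WM=7
i=5 t=17 v=4: → [10,20); WM=14; [0,10) fires=3
i=6 t=6 v=4: DROP (t<14-2); WM=14
i=7 t=17 v=7: → [10,20); WM=14
i=8 t=22 v=8: → [20,30); WM=14
i=9 t=29 v=3: → [20,30); WM=26; [10,20) fires=3
i=10 t=38 v=8: → [30,40); WM=26
i=11 t=41 v=6: → [40,50); WM=38; [20,30) fires=2
i=12 t=41 v=7: → [40,50); WM=38
i=13 t=44 v=3: → [40,50); WM=41; [30,40) fires=1
i=14 t=47 v=1: → [40,50); WM=41
i=15 t=48 v=9: → [40,50); WM=45
i=16 t=30 v=1: DROP (t<45-2); WM=45

6 16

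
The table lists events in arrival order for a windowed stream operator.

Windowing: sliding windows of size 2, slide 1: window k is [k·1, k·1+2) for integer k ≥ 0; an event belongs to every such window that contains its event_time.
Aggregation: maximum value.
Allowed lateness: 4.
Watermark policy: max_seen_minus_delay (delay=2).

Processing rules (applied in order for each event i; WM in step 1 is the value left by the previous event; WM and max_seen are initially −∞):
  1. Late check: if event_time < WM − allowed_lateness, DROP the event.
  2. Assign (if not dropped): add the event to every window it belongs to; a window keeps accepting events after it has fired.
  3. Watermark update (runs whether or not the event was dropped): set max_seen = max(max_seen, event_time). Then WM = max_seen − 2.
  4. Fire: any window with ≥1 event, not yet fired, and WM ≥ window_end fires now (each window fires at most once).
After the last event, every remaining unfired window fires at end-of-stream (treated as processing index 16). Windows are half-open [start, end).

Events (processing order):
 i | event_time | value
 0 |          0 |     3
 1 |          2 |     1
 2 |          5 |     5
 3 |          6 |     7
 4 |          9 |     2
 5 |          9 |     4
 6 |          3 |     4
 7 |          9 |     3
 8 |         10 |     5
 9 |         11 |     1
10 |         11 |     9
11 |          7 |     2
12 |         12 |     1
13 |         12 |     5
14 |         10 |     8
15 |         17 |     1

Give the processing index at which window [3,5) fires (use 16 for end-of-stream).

i=0 t=0 v=3: → [0,2); WM=-2
i=1 t=2 v=1: → [2,4),[1,3); WM=0
i=2 t=5 v=5: → [5,7),[4,6); WM=3; [0,2) fires=3 [1,3) fires=1
i=3 t=6 v=7: → [6,8),[5,7); WM=4; [2,4) fires=1
i=4 t=9 v=2: → [9,11),[8,10); WM=7; [4,6) fires=5 [5,7) fires=7
i=5 t=9 v=4: → [9,11),[8,10); WM=7
i=6 t=3 v=4: → [3,5),[2,4); WM=7; [3,5) fires=4
i=7 t=9 v=3: → [9,11),[8,10); WM=7
i=8 t=10 v=5: → [10,12),[9,11); WM=8; [6,8) fires=7
i=9 t=11 v=1: → [11,13),[10,12); WM=9
i=10 t=11 v=9: → [11,13),[10,12); WM=9
i=11 t=7 v=2: → [7,9),[6,8); WM=9; [7,9) fires=2
i=12 t=12 v=1: → [12,14),[11,13); WM=10; [8,10) fires=4
i=13 t=12 v=5: → [12,14),[11,13); WM=10
i=14 t=10 v=8: → [10,12),[9,11); WM=10
i=15 t=17 v=1: → [17,19),[16,18); WM=15; [9,11) fires=8 [10,12) fires=9 [11,13) fires=9 [12,14) fires=5

6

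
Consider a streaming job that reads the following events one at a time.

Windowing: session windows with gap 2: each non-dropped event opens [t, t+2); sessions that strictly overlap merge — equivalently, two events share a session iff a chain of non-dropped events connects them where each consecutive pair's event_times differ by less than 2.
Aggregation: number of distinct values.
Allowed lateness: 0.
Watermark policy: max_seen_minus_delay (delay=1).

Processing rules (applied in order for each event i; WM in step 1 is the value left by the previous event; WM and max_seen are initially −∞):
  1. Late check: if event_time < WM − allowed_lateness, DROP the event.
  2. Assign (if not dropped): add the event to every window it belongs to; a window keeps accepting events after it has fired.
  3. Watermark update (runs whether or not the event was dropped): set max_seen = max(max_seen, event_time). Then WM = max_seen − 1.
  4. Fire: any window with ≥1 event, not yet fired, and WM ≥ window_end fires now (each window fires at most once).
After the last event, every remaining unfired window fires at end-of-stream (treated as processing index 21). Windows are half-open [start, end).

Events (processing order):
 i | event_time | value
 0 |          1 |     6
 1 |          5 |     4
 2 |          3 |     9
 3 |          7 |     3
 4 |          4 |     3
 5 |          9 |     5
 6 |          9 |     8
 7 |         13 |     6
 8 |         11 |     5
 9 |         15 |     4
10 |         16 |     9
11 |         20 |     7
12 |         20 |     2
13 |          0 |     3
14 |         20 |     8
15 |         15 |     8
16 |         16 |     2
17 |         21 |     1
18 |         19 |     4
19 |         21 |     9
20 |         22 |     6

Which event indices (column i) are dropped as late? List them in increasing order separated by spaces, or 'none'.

2 4 8 13 15 16 18

i=0 t=1 v=6: → [1,3); WM=0
i=1 t=5 v=4: → [5,7); WM=4
i=2 t=3 v=9: DROP (t<4-0); WM=4
i=3 t=7 v=3: → [7,9); WM=6
i=4 t=4 v=3: DROP (t<6-0); WM=6
i=5 t=9 v=5: → [9,11); WM=8
i=6 t=9 v=8: → [9,11); WM=8
i=7 t=13 v=6: → [13,15); WM=12
i=8 t=11 v=5: DROP (t<12-0); WM=12
i=9 t=15 v=4: → [15,17); WM=14
i=10 t=16 v=9: → [15,18); WM=15
i=11 t=20 v=7: → [20,22); WM=19
i=12 t=20 v=2: → [20,22); WM=19
i=13 t=0 v=3: DROP (t<19-0); WM=19
i=14 t=20 v=8: → [20,22); WM=19
i=15 t=15 v=8: DROP (t<19-0); WM=19
i=16 t=16 v=2: DROP (t<19-0); WM=19
i=17 t=21 v=1: → [20,23); WM=20
i=18 t=19 v=4: DROP (t<20-0); WM=20
i=19 t=21 v=9: → [20,23); WM=20
i=20 t=22 v=6: → [20,24); WM=21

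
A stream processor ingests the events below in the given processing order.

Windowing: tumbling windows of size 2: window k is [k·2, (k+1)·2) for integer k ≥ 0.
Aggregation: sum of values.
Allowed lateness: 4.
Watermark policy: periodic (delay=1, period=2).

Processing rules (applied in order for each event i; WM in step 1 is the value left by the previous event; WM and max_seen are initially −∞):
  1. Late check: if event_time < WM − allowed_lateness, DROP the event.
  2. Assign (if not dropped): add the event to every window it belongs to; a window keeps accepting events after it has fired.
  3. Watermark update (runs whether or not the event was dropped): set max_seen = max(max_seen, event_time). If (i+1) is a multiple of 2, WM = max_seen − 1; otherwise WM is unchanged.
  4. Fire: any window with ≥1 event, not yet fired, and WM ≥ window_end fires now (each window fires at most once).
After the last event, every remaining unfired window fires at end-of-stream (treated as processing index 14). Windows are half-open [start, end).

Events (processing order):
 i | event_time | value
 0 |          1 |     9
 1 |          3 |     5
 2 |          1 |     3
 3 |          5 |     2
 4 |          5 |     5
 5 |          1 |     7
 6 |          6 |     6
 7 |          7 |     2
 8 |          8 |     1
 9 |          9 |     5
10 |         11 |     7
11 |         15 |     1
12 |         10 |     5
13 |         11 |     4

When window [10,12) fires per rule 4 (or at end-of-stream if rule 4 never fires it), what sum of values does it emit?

7

i=0 t=1 v=9: → [0,2); WM=−∞
i=1 t=3 v=5: → [2,4); WM=2; [0,2) fires=9
i=2 t=1 v=3: → [0,2); WM=2
i=3 t=5 v=2: → [4,6); WM=4; [2,4) fires=5
i=4 t=5 v=5: → [4,6); WM=4
i=5 t=1 v=7: → [0,2); WM=4
i=6 t=6 v=6: → [6,8); WM=4
i=7 t=7 v=2: → [6,8); WM=6; [4,6) fires=7
i=8 t=8 v=1: → [8,10); WM=6
i=9 t=9 v=5: → [8,10); WM=8; [6,8) fires=8
i=10 t=11 v=7: → [10,12); WM=8
i=11 t=15 v=1: → [14,16); WM=14; [8,10) fires=6 [10,12) fires=7
i=12 t=10 v=5: → [10,12); WM=14
i=13 t=11 v=4: → [10,12); WM=14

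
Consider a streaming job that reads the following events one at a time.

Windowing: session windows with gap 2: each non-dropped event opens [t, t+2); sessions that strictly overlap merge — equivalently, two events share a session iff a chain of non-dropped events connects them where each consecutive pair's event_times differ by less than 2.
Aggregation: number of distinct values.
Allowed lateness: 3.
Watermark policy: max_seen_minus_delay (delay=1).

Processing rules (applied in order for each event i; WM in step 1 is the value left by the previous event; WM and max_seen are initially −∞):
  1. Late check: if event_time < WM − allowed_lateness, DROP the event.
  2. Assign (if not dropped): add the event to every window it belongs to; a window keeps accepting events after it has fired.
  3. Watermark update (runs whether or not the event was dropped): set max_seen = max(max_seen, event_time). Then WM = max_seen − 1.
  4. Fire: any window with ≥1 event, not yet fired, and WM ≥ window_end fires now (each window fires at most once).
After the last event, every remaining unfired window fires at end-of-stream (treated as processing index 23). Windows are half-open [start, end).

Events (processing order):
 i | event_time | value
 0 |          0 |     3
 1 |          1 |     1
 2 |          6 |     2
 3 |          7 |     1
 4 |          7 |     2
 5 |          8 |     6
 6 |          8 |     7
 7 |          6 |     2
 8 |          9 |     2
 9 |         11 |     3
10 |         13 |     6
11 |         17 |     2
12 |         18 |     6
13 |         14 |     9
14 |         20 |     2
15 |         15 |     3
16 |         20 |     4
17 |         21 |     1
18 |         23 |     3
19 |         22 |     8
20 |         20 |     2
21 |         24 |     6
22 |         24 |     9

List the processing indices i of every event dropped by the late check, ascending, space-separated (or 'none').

15

i=0 t=0 v=3: → [0,2); WM=-1
i=1 t=1 v=1: → [0,3); WM=0
i=2 t=6 v=2: → [6,8); WM=5
i=3 t=7 v=1: → [6,9); WM=6
i=4 t=7 v=2: → [6,9); WM=6
i=5 t=8 v=6: → [6,10); WM=7
i=6 t=8 v=7: → [6,10); WM=7
i=7 t=6 v=2: → [6,10); WM=7
i=8 t=9 v=2: → [6,11); WM=8
i=9 t=11 v=3: → [11,13); WM=10
i=10 t=13 v=6: → [13,15); WM=12
i=11 t=17 v=2: → [17,19); WM=16
i=12 t=18 v=6: → [17,20); WM=17
i=13 t=14 v=9: → [13,16); WM=17
i=14 t=20 v=2: → [20,22); WM=19
i=15 t=15 v=3: DROP (t<19-3); WM=19
i=16 t=20 v=4: → [20,22); WM=19
i=17 t=21 v=1: → [20,23); WM=20
i=18 t=23 v=3: → [23,25); WM=22
i=19 t=22 v=8: → [20,25); WM=22
i=20 t=20 v=2: → [20,25); WM=22
i=21 t=24 v=6: → [20,26); WM=23
i=22 t=24 v=9: → [20,26); WM=23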